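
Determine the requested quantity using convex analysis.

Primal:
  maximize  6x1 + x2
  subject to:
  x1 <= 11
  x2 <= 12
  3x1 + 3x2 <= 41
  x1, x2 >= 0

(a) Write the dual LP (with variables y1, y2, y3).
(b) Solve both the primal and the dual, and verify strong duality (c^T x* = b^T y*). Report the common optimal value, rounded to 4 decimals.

The standard primal-dual pair for 'max c^T x s.t. A x <= b, x >= 0' is:
  Dual:  min b^T y  s.t.  A^T y >= c,  y >= 0.

So the dual LP is:
  minimize  11y1 + 12y2 + 41y3
  subject to:
    y1 + 3y3 >= 6
    y2 + 3y3 >= 1
    y1, y2, y3 >= 0

Solving the primal: x* = (11, 2.6667).
  primal value c^T x* = 68.6667.
Solving the dual: y* = (5, 0, 0.3333).
  dual value b^T y* = 68.6667.
Strong duality: c^T x* = b^T y*. Confirmed.

68.6667


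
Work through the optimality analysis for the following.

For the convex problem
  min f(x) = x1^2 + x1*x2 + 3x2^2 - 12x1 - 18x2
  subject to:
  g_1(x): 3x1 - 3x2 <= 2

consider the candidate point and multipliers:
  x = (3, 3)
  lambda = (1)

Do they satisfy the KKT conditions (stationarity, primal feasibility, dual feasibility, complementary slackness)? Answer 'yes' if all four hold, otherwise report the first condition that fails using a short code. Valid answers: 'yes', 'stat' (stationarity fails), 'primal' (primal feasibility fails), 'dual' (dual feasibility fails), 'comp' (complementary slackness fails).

Gradient of f: grad f(x) = Q x + c = (-3, 3)
Constraint values g_i(x) = a_i^T x - b_i:
  g_1((3, 3)) = -2
Stationarity residual: grad f(x) + sum_i lambda_i a_i = (0, 0)
  -> stationarity OK
Primal feasibility (all g_i <= 0): OK
Dual feasibility (all lambda_i >= 0): OK
Complementary slackness (lambda_i * g_i(x) = 0 for all i): FAILS

Verdict: the first failing condition is complementary_slackness -> comp.

comp


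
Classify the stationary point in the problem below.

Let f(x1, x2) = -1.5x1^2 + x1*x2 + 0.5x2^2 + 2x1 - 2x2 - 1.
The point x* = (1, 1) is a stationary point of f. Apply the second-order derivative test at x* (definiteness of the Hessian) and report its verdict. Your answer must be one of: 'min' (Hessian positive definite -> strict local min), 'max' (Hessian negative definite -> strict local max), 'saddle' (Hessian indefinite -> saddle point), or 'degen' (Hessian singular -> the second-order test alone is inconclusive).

Compute the Hessian H = grad^2 f:
  H = [[-3, 1], [1, 1]]
Verify stationarity: grad f(x*) = H x* + g = (0, 0).
Eigenvalues of H: -3.2361, 1.2361.
Eigenvalues have mixed signs, so H is indefinite -> x* is a saddle point.

saddle


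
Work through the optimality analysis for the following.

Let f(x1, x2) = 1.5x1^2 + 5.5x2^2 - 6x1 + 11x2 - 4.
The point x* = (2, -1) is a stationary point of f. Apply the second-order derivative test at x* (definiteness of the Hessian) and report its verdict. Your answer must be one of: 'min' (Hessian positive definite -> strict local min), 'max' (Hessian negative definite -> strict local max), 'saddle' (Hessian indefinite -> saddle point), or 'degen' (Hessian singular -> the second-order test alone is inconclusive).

Compute the Hessian H = grad^2 f:
  H = [[3, 0], [0, 11]]
Verify stationarity: grad f(x*) = H x* + g = (0, 0).
Eigenvalues of H: 3, 11.
Both eigenvalues > 0, so H is positive definite -> x* is a strict local min.

min


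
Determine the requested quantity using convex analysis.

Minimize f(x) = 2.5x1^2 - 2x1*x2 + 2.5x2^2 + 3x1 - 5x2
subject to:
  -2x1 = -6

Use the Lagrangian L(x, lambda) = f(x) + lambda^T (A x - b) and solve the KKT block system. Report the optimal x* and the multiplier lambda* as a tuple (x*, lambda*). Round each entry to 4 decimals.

Form the Lagrangian:
  L(x, lambda) = (1/2) x^T Q x + c^T x + lambda^T (A x - b)
Stationarity (grad_x L = 0): Q x + c + A^T lambda = 0.
Primal feasibility: A x = b.

This gives the KKT block system:
  [ Q   A^T ] [ x     ]   [-c ]
  [ A    0  ] [ lambda ] = [ b ]

Solving the linear system:
  x*      = (3, 2.2)
  lambda* = (6.8)
  f(x*)   = 19.4

x* = (3, 2.2), lambda* = (6.8)


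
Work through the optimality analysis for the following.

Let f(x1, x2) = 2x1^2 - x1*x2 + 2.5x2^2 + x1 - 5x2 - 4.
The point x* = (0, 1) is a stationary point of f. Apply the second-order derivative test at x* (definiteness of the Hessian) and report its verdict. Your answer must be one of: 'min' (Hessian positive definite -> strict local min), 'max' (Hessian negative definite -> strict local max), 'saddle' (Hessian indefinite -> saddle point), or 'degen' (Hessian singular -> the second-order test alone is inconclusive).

Compute the Hessian H = grad^2 f:
  H = [[4, -1], [-1, 5]]
Verify stationarity: grad f(x*) = H x* + g = (0, 0).
Eigenvalues of H: 3.382, 5.618.
Both eigenvalues > 0, so H is positive definite -> x* is a strict local min.

min


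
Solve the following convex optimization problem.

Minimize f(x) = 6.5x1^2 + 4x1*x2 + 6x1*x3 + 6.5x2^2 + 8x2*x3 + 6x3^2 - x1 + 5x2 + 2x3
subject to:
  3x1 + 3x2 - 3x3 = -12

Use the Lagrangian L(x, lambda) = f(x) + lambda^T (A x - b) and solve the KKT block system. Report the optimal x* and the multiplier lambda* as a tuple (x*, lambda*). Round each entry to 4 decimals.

Form the Lagrangian:
  L(x, lambda) = (1/2) x^T Q x + c^T x + lambda^T (A x - b)
Stationarity (grad_x L = 0): Q x + c + A^T lambda = 0.
Primal feasibility: A x = b.

This gives the KKT block system:
  [ Q   A^T ] [ x     ]   [-c ]
  [ A    0  ] [ lambda ] = [ b ]

Solving the linear system:
  x*      = (-0.6207, -1.6677, 1.7115)
  lambda* = (1.8239)
  f(x*)   = 8.7958

x* = (-0.6207, -1.6677, 1.7115), lambda* = (1.8239)


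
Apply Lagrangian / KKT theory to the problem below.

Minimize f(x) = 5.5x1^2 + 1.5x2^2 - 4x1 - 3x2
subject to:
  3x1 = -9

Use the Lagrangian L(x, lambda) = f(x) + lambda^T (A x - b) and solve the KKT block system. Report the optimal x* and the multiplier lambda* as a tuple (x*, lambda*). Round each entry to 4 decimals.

Form the Lagrangian:
  L(x, lambda) = (1/2) x^T Q x + c^T x + lambda^T (A x - b)
Stationarity (grad_x L = 0): Q x + c + A^T lambda = 0.
Primal feasibility: A x = b.

This gives the KKT block system:
  [ Q   A^T ] [ x     ]   [-c ]
  [ A    0  ] [ lambda ] = [ b ]

Solving the linear system:
  x*      = (-3, 1)
  lambda* = (12.3333)
  f(x*)   = 60

x* = (-3, 1), lambda* = (12.3333)


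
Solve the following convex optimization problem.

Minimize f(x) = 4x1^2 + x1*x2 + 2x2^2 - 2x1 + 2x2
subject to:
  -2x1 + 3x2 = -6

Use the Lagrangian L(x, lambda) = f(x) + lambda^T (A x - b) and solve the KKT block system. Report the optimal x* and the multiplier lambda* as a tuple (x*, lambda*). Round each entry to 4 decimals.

Form the Lagrangian:
  L(x, lambda) = (1/2) x^T Q x + c^T x + lambda^T (A x - b)
Stationarity (grad_x L = 0): Q x + c + A^T lambda = 0.
Primal feasibility: A x = b.

This gives the KKT block system:
  [ Q   A^T ] [ x     ]   [-c ]
  [ A    0  ] [ lambda ] = [ b ]

Solving the linear system:
  x*      = (0.72, -1.52)
  lambda* = (1.12)
  f(x*)   = 1.12

x* = (0.72, -1.52), lambda* = (1.12)


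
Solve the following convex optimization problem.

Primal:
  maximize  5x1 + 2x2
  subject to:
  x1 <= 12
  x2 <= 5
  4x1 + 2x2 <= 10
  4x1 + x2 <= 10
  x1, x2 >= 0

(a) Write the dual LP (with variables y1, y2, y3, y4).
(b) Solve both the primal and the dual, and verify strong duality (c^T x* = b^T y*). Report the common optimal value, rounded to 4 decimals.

The standard primal-dual pair for 'max c^T x s.t. A x <= b, x >= 0' is:
  Dual:  min b^T y  s.t.  A^T y >= c,  y >= 0.

So the dual LP is:
  minimize  12y1 + 5y2 + 10y3 + 10y4
  subject to:
    y1 + 4y3 + 4y4 >= 5
    y2 + 2y3 + y4 >= 2
    y1, y2, y3, y4 >= 0

Solving the primal: x* = (2.5, 0).
  primal value c^T x* = 12.5.
Solving the dual: y* = (0, 0, 0.75, 0.5).
  dual value b^T y* = 12.5.
Strong duality: c^T x* = b^T y*. Confirmed.

12.5


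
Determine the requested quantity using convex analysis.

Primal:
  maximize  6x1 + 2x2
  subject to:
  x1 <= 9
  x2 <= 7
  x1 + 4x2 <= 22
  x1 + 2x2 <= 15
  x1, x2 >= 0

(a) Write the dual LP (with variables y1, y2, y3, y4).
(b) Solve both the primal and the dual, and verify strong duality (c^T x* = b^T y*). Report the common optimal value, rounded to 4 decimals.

The standard primal-dual pair for 'max c^T x s.t. A x <= b, x >= 0' is:
  Dual:  min b^T y  s.t.  A^T y >= c,  y >= 0.

So the dual LP is:
  minimize  9y1 + 7y2 + 22y3 + 15y4
  subject to:
    y1 + y3 + y4 >= 6
    y2 + 4y3 + 2y4 >= 2
    y1, y2, y3, y4 >= 0

Solving the primal: x* = (9, 3).
  primal value c^T x* = 60.
Solving the dual: y* = (5, 0, 0, 1).
  dual value b^T y* = 60.
Strong duality: c^T x* = b^T y*. Confirmed.

60


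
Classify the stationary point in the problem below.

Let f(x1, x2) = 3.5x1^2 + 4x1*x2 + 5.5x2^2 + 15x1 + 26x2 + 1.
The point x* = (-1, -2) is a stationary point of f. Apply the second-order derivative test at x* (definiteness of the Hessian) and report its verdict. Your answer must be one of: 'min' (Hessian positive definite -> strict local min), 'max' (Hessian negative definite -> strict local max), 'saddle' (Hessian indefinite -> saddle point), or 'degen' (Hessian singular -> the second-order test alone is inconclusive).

Compute the Hessian H = grad^2 f:
  H = [[7, 4], [4, 11]]
Verify stationarity: grad f(x*) = H x* + g = (0, 0).
Eigenvalues of H: 4.5279, 13.4721.
Both eigenvalues > 0, so H is positive definite -> x* is a strict local min.

min


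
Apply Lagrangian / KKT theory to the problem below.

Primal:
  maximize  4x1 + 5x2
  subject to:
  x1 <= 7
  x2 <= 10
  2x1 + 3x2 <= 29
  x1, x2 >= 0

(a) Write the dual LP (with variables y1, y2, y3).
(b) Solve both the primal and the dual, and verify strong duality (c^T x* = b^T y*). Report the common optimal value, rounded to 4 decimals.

The standard primal-dual pair for 'max c^T x s.t. A x <= b, x >= 0' is:
  Dual:  min b^T y  s.t.  A^T y >= c,  y >= 0.

So the dual LP is:
  minimize  7y1 + 10y2 + 29y3
  subject to:
    y1 + 2y3 >= 4
    y2 + 3y3 >= 5
    y1, y2, y3 >= 0

Solving the primal: x* = (7, 5).
  primal value c^T x* = 53.
Solving the dual: y* = (0.6667, 0, 1.6667).
  dual value b^T y* = 53.
Strong duality: c^T x* = b^T y*. Confirmed.

53


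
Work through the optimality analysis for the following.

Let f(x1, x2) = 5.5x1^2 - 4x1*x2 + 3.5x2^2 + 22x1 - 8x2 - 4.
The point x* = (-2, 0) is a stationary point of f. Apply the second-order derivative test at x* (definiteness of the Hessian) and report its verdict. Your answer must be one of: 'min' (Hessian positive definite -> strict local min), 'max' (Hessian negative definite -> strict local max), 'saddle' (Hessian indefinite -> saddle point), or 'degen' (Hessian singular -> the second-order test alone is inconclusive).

Compute the Hessian H = grad^2 f:
  H = [[11, -4], [-4, 7]]
Verify stationarity: grad f(x*) = H x* + g = (0, 0).
Eigenvalues of H: 4.5279, 13.4721.
Both eigenvalues > 0, so H is positive definite -> x* is a strict local min.

min


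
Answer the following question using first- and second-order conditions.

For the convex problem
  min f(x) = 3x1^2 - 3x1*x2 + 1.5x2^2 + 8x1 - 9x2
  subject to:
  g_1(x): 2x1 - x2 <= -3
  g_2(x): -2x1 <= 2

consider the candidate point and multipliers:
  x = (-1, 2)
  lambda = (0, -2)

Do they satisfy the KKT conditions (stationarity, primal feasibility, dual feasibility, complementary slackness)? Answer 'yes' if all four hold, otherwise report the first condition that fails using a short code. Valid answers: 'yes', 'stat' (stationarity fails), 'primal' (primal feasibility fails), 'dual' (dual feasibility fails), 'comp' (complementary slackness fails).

Gradient of f: grad f(x) = Q x + c = (-4, 0)
Constraint values g_i(x) = a_i^T x - b_i:
  g_1((-1, 2)) = -1
  g_2((-1, 2)) = 0
Stationarity residual: grad f(x) + sum_i lambda_i a_i = (0, 0)
  -> stationarity OK
Primal feasibility (all g_i <= 0): OK
Dual feasibility (all lambda_i >= 0): FAILS
Complementary slackness (lambda_i * g_i(x) = 0 for all i): OK

Verdict: the first failing condition is dual_feasibility -> dual.

dual


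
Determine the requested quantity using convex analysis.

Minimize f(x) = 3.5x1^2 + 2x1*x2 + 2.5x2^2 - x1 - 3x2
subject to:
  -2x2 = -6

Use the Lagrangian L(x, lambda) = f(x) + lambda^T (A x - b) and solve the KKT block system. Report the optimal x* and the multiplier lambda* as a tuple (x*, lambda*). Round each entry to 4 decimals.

Form the Lagrangian:
  L(x, lambda) = (1/2) x^T Q x + c^T x + lambda^T (A x - b)
Stationarity (grad_x L = 0): Q x + c + A^T lambda = 0.
Primal feasibility: A x = b.

This gives the KKT block system:
  [ Q   A^T ] [ x     ]   [-c ]
  [ A    0  ] [ lambda ] = [ b ]

Solving the linear system:
  x*      = (-0.7143, 3)
  lambda* = (5.2857)
  f(x*)   = 11.7143

x* = (-0.7143, 3), lambda* = (5.2857)


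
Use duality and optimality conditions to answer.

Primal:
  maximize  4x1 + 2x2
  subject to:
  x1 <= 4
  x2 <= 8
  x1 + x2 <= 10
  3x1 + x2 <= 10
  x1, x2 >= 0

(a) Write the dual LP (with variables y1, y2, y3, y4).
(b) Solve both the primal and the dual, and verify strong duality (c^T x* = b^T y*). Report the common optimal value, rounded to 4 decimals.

The standard primal-dual pair for 'max c^T x s.t. A x <= b, x >= 0' is:
  Dual:  min b^T y  s.t.  A^T y >= c,  y >= 0.

So the dual LP is:
  minimize  4y1 + 8y2 + 10y3 + 10y4
  subject to:
    y1 + y3 + 3y4 >= 4
    y2 + y3 + y4 >= 2
    y1, y2, y3, y4 >= 0

Solving the primal: x* = (0.6667, 8).
  primal value c^T x* = 18.6667.
Solving the dual: y* = (0, 0.6667, 0, 1.3333).
  dual value b^T y* = 18.6667.
Strong duality: c^T x* = b^T y*. Confirmed.

18.6667


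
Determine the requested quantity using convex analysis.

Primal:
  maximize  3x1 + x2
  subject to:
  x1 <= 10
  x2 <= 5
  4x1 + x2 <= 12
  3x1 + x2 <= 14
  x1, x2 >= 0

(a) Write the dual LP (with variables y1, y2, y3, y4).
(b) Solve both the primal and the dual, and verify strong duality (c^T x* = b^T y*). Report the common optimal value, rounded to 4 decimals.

The standard primal-dual pair for 'max c^T x s.t. A x <= b, x >= 0' is:
  Dual:  min b^T y  s.t.  A^T y >= c,  y >= 0.

So the dual LP is:
  minimize  10y1 + 5y2 + 12y3 + 14y4
  subject to:
    y1 + 4y3 + 3y4 >= 3
    y2 + y3 + y4 >= 1
    y1, y2, y3, y4 >= 0

Solving the primal: x* = (1.75, 5).
  primal value c^T x* = 10.25.
Solving the dual: y* = (0, 0.25, 0.75, 0).
  dual value b^T y* = 10.25.
Strong duality: c^T x* = b^T y*. Confirmed.

10.25


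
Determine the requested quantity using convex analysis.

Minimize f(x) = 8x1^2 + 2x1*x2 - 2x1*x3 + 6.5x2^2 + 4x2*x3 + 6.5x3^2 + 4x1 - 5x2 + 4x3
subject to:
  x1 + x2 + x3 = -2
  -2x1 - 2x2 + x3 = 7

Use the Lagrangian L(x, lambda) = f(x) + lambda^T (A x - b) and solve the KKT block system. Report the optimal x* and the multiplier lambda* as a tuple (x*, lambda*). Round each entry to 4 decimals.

Form the Lagrangian:
  L(x, lambda) = (1/2) x^T Q x + c^T x + lambda^T (A x - b)
Stationarity (grad_x L = 0): Q x + c + A^T lambda = 0.
Primal feasibility: A x = b.

This gives the KKT block system:
  [ Q   A^T ] [ x     ]   [-c ]
  [ A    0  ] [ lambda ] = [ b ]

Solving the linear system:
  x*      = (-1.44, -1.56, 1)
  lambda* = (-1.04, -12.6)
  f(x*)   = 46.08

x* = (-1.44, -1.56, 1), lambda* = (-1.04, -12.6)


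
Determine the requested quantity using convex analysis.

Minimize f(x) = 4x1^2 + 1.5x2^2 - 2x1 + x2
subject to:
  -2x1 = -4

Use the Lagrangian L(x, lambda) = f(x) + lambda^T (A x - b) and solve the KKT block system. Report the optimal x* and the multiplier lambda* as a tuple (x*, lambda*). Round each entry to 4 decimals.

Form the Lagrangian:
  L(x, lambda) = (1/2) x^T Q x + c^T x + lambda^T (A x - b)
Stationarity (grad_x L = 0): Q x + c + A^T lambda = 0.
Primal feasibility: A x = b.

This gives the KKT block system:
  [ Q   A^T ] [ x     ]   [-c ]
  [ A    0  ] [ lambda ] = [ b ]

Solving the linear system:
  x*      = (2, -0.3333)
  lambda* = (7)
  f(x*)   = 11.8333

x* = (2, -0.3333), lambda* = (7)


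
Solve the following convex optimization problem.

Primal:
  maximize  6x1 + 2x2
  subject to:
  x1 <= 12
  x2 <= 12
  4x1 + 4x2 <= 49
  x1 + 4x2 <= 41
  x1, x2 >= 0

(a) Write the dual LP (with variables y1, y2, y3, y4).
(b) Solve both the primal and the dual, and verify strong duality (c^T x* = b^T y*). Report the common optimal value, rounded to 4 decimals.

The standard primal-dual pair for 'max c^T x s.t. A x <= b, x >= 0' is:
  Dual:  min b^T y  s.t.  A^T y >= c,  y >= 0.

So the dual LP is:
  minimize  12y1 + 12y2 + 49y3 + 41y4
  subject to:
    y1 + 4y3 + y4 >= 6
    y2 + 4y3 + 4y4 >= 2
    y1, y2, y3, y4 >= 0

Solving the primal: x* = (12, 0.25).
  primal value c^T x* = 72.5.
Solving the dual: y* = (4, 0, 0.5, 0).
  dual value b^T y* = 72.5.
Strong duality: c^T x* = b^T y*. Confirmed.

72.5


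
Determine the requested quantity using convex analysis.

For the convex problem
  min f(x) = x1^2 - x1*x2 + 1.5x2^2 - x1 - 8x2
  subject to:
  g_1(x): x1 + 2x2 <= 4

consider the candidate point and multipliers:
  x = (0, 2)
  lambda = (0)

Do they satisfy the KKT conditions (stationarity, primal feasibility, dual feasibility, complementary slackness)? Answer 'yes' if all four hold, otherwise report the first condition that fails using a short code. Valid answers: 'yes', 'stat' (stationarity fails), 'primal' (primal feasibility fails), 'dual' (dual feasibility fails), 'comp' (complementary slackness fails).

Gradient of f: grad f(x) = Q x + c = (-3, -2)
Constraint values g_i(x) = a_i^T x - b_i:
  g_1((0, 2)) = 0
Stationarity residual: grad f(x) + sum_i lambda_i a_i = (-3, -2)
  -> stationarity FAILS
Primal feasibility (all g_i <= 0): OK
Dual feasibility (all lambda_i >= 0): OK
Complementary slackness (lambda_i * g_i(x) = 0 for all i): OK

Verdict: the first failing condition is stationarity -> stat.

stat


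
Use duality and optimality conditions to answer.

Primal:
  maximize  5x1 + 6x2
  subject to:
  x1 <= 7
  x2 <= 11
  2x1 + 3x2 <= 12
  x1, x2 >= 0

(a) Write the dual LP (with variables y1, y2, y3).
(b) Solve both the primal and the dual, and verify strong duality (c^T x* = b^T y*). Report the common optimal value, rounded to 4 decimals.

The standard primal-dual pair for 'max c^T x s.t. A x <= b, x >= 0' is:
  Dual:  min b^T y  s.t.  A^T y >= c,  y >= 0.

So the dual LP is:
  minimize  7y1 + 11y2 + 12y3
  subject to:
    y1 + 2y3 >= 5
    y2 + 3y3 >= 6
    y1, y2, y3 >= 0

Solving the primal: x* = (6, 0).
  primal value c^T x* = 30.
Solving the dual: y* = (0, 0, 2.5).
  dual value b^T y* = 30.
Strong duality: c^T x* = b^T y*. Confirmed.

30


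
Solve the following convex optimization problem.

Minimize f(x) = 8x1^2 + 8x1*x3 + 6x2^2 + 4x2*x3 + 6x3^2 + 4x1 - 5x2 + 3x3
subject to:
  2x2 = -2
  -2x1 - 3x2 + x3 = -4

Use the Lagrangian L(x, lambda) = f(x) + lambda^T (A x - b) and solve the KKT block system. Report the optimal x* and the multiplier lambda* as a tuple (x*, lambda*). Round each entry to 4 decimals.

Form the Lagrangian:
  L(x, lambda) = (1/2) x^T Q x + c^T x + lambda^T (A x - b)
Stationarity (grad_x L = 0): Q x + c + A^T lambda = 0.
Primal feasibility: A x = b.

This gives the KKT block system:
  [ Q   A^T ] [ x     ]   [-c ]
  [ A    0  ] [ lambda ] = [ b ]

Solving the linear system:
  x*      = (2.3125, -1, -2.375)
  lambda* = (29.75, 11)
  f(x*)   = 55.3125

x* = (2.3125, -1, -2.375), lambda* = (29.75, 11)


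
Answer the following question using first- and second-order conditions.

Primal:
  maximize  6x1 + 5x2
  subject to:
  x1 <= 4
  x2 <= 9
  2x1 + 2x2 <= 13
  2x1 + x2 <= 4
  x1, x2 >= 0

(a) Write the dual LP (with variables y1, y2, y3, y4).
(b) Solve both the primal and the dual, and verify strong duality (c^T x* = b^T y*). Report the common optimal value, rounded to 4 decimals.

The standard primal-dual pair for 'max c^T x s.t. A x <= b, x >= 0' is:
  Dual:  min b^T y  s.t.  A^T y >= c,  y >= 0.

So the dual LP is:
  minimize  4y1 + 9y2 + 13y3 + 4y4
  subject to:
    y1 + 2y3 + 2y4 >= 6
    y2 + 2y3 + y4 >= 5
    y1, y2, y3, y4 >= 0

Solving the primal: x* = (0, 4).
  primal value c^T x* = 20.
Solving the dual: y* = (0, 0, 0, 5).
  dual value b^T y* = 20.
Strong duality: c^T x* = b^T y*. Confirmed.

20


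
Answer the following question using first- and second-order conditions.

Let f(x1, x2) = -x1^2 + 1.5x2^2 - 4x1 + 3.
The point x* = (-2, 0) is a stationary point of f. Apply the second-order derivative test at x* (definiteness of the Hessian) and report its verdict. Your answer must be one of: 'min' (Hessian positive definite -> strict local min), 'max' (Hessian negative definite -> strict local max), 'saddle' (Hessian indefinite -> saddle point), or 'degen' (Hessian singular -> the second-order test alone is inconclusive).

Compute the Hessian H = grad^2 f:
  H = [[-2, 0], [0, 3]]
Verify stationarity: grad f(x*) = H x* + g = (0, 0).
Eigenvalues of H: -2, 3.
Eigenvalues have mixed signs, so H is indefinite -> x* is a saddle point.

saddle


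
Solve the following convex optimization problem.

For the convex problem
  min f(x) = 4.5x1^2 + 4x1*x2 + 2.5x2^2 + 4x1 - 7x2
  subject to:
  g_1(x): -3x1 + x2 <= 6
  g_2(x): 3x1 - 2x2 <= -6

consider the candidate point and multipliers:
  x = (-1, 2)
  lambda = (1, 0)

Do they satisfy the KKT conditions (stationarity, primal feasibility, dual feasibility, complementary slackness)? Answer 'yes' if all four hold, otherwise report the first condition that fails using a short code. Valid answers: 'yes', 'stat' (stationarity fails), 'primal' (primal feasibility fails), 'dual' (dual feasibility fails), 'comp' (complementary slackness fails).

Gradient of f: grad f(x) = Q x + c = (3, -1)
Constraint values g_i(x) = a_i^T x - b_i:
  g_1((-1, 2)) = -1
  g_2((-1, 2)) = -1
Stationarity residual: grad f(x) + sum_i lambda_i a_i = (0, 0)
  -> stationarity OK
Primal feasibility (all g_i <= 0): OK
Dual feasibility (all lambda_i >= 0): OK
Complementary slackness (lambda_i * g_i(x) = 0 for all i): FAILS

Verdict: the first failing condition is complementary_slackness -> comp.

comp


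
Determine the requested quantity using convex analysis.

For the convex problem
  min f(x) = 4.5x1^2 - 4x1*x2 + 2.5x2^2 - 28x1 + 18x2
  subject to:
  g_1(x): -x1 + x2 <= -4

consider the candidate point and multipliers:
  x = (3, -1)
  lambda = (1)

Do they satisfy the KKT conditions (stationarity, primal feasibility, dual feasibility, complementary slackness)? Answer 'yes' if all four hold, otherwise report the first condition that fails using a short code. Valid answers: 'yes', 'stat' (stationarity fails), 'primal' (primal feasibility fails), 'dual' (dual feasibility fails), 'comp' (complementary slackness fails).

Gradient of f: grad f(x) = Q x + c = (3, 1)
Constraint values g_i(x) = a_i^T x - b_i:
  g_1((3, -1)) = 0
Stationarity residual: grad f(x) + sum_i lambda_i a_i = (2, 2)
  -> stationarity FAILS
Primal feasibility (all g_i <= 0): OK
Dual feasibility (all lambda_i >= 0): OK
Complementary slackness (lambda_i * g_i(x) = 0 for all i): OK

Verdict: the first failing condition is stationarity -> stat.

stat


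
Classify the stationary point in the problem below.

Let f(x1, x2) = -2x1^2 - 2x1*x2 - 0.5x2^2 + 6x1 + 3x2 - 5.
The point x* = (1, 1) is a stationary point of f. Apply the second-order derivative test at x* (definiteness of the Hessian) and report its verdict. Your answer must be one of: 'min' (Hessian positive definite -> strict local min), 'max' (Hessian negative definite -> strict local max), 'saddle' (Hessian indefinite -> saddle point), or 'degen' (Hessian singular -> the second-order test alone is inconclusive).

Compute the Hessian H = grad^2 f:
  H = [[-4, -2], [-2, -1]]
Verify stationarity: grad f(x*) = H x* + g = (0, 0).
Eigenvalues of H: -5, 0.
H has a zero eigenvalue (singular; negative semidefinite but not definite), so H is neither positive definite, negative definite, nor indefinite. The second-order test alone is inconclusive -> degen.
(Indeed, f is constant along the null direction of H through x*, so x* is not a strict local extremum.)

degen


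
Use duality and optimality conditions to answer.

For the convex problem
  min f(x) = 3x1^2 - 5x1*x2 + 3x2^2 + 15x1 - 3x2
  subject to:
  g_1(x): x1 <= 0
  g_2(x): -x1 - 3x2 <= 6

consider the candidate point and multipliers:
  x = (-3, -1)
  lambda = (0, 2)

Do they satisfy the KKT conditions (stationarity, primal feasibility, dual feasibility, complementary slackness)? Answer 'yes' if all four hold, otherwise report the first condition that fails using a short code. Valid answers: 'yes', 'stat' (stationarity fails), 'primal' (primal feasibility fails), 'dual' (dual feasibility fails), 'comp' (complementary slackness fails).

Gradient of f: grad f(x) = Q x + c = (2, 6)
Constraint values g_i(x) = a_i^T x - b_i:
  g_1((-3, -1)) = -3
  g_2((-3, -1)) = 0
Stationarity residual: grad f(x) + sum_i lambda_i a_i = (0, 0)
  -> stationarity OK
Primal feasibility (all g_i <= 0): OK
Dual feasibility (all lambda_i >= 0): OK
Complementary slackness (lambda_i * g_i(x) = 0 for all i): OK

Verdict: yes, KKT holds.

yes


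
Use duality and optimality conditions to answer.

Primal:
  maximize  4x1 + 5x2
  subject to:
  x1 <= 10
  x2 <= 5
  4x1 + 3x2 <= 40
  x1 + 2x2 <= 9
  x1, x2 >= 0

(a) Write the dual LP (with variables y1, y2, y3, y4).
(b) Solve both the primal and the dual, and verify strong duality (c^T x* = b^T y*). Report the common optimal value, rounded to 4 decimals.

The standard primal-dual pair for 'max c^T x s.t. A x <= b, x >= 0' is:
  Dual:  min b^T y  s.t.  A^T y >= c,  y >= 0.

So the dual LP is:
  minimize  10y1 + 5y2 + 40y3 + 9y4
  subject to:
    y1 + 4y3 + y4 >= 4
    y2 + 3y3 + 2y4 >= 5
    y1, y2, y3, y4 >= 0

Solving the primal: x* = (9, 0).
  primal value c^T x* = 36.
Solving the dual: y* = (0, 0, 0, 4).
  dual value b^T y* = 36.
Strong duality: c^T x* = b^T y*. Confirmed.

36


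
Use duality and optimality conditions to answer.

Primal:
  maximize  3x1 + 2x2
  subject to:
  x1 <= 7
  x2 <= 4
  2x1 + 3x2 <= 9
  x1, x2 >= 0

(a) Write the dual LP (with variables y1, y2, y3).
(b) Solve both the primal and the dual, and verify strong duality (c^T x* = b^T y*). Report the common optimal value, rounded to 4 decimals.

The standard primal-dual pair for 'max c^T x s.t. A x <= b, x >= 0' is:
  Dual:  min b^T y  s.t.  A^T y >= c,  y >= 0.

So the dual LP is:
  minimize  7y1 + 4y2 + 9y3
  subject to:
    y1 + 2y3 >= 3
    y2 + 3y3 >= 2
    y1, y2, y3 >= 0

Solving the primal: x* = (4.5, 0).
  primal value c^T x* = 13.5.
Solving the dual: y* = (0, 0, 1.5).
  dual value b^T y* = 13.5.
Strong duality: c^T x* = b^T y*. Confirmed.

13.5


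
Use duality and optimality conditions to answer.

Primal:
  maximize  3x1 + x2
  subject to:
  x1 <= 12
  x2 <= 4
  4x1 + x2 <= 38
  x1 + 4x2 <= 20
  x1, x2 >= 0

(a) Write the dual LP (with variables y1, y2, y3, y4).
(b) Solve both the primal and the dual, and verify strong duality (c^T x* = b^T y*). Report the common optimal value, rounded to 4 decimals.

The standard primal-dual pair for 'max c^T x s.t. A x <= b, x >= 0' is:
  Dual:  min b^T y  s.t.  A^T y >= c,  y >= 0.

So the dual LP is:
  minimize  12y1 + 4y2 + 38y3 + 20y4
  subject to:
    y1 + 4y3 + y4 >= 3
    y2 + y3 + 4y4 >= 1
    y1, y2, y3, y4 >= 0

Solving the primal: x* = (8.8, 2.8).
  primal value c^T x* = 29.2.
Solving the dual: y* = (0, 0, 0.7333, 0.0667).
  dual value b^T y* = 29.2.
Strong duality: c^T x* = b^T y*. Confirmed.

29.2


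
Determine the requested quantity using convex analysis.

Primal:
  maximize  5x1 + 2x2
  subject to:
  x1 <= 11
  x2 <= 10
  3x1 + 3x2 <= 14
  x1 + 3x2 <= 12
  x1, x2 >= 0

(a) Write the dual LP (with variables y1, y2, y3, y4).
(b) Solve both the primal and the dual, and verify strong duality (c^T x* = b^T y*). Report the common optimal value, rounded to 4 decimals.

The standard primal-dual pair for 'max c^T x s.t. A x <= b, x >= 0' is:
  Dual:  min b^T y  s.t.  A^T y >= c,  y >= 0.

So the dual LP is:
  minimize  11y1 + 10y2 + 14y3 + 12y4
  subject to:
    y1 + 3y3 + y4 >= 5
    y2 + 3y3 + 3y4 >= 2
    y1, y2, y3, y4 >= 0

Solving the primal: x* = (4.6667, 0).
  primal value c^T x* = 23.3333.
Solving the dual: y* = (0, 0, 1.6667, 0).
  dual value b^T y* = 23.3333.
Strong duality: c^T x* = b^T y*. Confirmed.

23.3333


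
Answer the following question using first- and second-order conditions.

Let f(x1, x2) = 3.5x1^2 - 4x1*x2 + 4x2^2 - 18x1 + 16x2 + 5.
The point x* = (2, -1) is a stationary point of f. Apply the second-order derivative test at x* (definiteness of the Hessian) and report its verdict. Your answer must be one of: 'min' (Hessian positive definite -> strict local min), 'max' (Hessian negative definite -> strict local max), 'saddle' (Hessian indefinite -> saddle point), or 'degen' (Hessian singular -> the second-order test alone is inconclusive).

Compute the Hessian H = grad^2 f:
  H = [[7, -4], [-4, 8]]
Verify stationarity: grad f(x*) = H x* + g = (0, 0).
Eigenvalues of H: 3.4689, 11.5311.
Both eigenvalues > 0, so H is positive definite -> x* is a strict local min.

min


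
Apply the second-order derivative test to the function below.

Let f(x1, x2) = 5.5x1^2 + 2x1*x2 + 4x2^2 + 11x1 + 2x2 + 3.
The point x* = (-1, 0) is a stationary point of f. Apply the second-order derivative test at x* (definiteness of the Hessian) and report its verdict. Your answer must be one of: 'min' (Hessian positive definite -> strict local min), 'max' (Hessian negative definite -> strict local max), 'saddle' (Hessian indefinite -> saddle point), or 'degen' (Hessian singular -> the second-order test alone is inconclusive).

Compute the Hessian H = grad^2 f:
  H = [[11, 2], [2, 8]]
Verify stationarity: grad f(x*) = H x* + g = (0, 0).
Eigenvalues of H: 7, 12.
Both eigenvalues > 0, so H is positive definite -> x* is a strict local min.

min


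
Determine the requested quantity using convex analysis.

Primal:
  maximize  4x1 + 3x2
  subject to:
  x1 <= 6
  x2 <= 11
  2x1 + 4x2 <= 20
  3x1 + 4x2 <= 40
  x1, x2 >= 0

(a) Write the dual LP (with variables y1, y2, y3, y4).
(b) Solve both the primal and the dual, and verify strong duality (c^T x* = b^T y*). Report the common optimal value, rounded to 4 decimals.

The standard primal-dual pair for 'max c^T x s.t. A x <= b, x >= 0' is:
  Dual:  min b^T y  s.t.  A^T y >= c,  y >= 0.

So the dual LP is:
  minimize  6y1 + 11y2 + 20y3 + 40y4
  subject to:
    y1 + 2y3 + 3y4 >= 4
    y2 + 4y3 + 4y4 >= 3
    y1, y2, y3, y4 >= 0

Solving the primal: x* = (6, 2).
  primal value c^T x* = 30.
Solving the dual: y* = (2.5, 0, 0.75, 0).
  dual value b^T y* = 30.
Strong duality: c^T x* = b^T y*. Confirmed.

30


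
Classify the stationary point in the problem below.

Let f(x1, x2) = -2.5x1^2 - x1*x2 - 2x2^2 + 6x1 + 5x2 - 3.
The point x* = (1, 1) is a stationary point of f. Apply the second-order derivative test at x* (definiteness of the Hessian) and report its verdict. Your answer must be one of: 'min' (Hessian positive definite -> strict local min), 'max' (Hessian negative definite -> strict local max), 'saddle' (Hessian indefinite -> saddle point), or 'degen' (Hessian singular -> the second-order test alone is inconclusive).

Compute the Hessian H = grad^2 f:
  H = [[-5, -1], [-1, -4]]
Verify stationarity: grad f(x*) = H x* + g = (0, 0).
Eigenvalues of H: -5.618, -3.382.
Both eigenvalues < 0, so H is negative definite -> x* is a strict local max.

max


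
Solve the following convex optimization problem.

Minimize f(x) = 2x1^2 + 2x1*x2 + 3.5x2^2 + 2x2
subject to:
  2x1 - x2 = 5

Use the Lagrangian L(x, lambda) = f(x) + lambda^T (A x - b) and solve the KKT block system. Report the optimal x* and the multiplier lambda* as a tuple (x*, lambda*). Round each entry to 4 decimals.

Form the Lagrangian:
  L(x, lambda) = (1/2) x^T Q x + c^T x + lambda^T (A x - b)
Stationarity (grad_x L = 0): Q x + c + A^T lambda = 0.
Primal feasibility: A x = b.

This gives the KKT block system:
  [ Q   A^T ] [ x     ]   [-c ]
  [ A    0  ] [ lambda ] = [ b ]

Solving the linear system:
  x*      = (1.9, -1.2)
  lambda* = (-2.6)
  f(x*)   = 5.3

x* = (1.9, -1.2), lambda* = (-2.6)


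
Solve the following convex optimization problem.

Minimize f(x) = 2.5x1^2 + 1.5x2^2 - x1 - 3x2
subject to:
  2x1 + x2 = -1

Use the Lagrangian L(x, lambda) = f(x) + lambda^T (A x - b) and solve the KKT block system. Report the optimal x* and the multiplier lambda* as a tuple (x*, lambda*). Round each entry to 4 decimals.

Form the Lagrangian:
  L(x, lambda) = (1/2) x^T Q x + c^T x + lambda^T (A x - b)
Stationarity (grad_x L = 0): Q x + c + A^T lambda = 0.
Primal feasibility: A x = b.

This gives the KKT block system:
  [ Q   A^T ] [ x     ]   [-c ]
  [ A    0  ] [ lambda ] = [ b ]

Solving the linear system:
  x*      = (-0.6471, 0.2941)
  lambda* = (2.1176)
  f(x*)   = 0.9412

x* = (-0.6471, 0.2941), lambda* = (2.1176)


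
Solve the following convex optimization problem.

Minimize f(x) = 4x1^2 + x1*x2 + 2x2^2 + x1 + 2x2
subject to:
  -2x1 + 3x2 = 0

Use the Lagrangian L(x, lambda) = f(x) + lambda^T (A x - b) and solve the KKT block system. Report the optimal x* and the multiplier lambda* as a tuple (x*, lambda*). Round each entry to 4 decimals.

Form the Lagrangian:
  L(x, lambda) = (1/2) x^T Q x + c^T x + lambda^T (A x - b)
Stationarity (grad_x L = 0): Q x + c + A^T lambda = 0.
Primal feasibility: A x = b.

This gives the KKT block system:
  [ Q   A^T ] [ x     ]   [-c ]
  [ A    0  ] [ lambda ] = [ b ]

Solving the linear system:
  x*      = (-0.21, -0.14)
  lambda* = (-0.41)
  f(x*)   = -0.245

x* = (-0.21, -0.14), lambda* = (-0.41)


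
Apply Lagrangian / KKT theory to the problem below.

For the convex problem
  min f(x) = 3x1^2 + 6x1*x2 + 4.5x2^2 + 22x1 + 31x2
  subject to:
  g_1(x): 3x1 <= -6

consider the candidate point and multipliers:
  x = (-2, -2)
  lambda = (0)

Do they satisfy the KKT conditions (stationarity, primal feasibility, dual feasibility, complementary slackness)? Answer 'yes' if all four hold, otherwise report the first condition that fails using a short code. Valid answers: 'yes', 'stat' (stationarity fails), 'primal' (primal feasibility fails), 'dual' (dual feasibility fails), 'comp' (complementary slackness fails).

Gradient of f: grad f(x) = Q x + c = (-2, 1)
Constraint values g_i(x) = a_i^T x - b_i:
  g_1((-2, -2)) = 0
Stationarity residual: grad f(x) + sum_i lambda_i a_i = (-2, 1)
  -> stationarity FAILS
Primal feasibility (all g_i <= 0): OK
Dual feasibility (all lambda_i >= 0): OK
Complementary slackness (lambda_i * g_i(x) = 0 for all i): OK

Verdict: the first failing condition is stationarity -> stat.

stat


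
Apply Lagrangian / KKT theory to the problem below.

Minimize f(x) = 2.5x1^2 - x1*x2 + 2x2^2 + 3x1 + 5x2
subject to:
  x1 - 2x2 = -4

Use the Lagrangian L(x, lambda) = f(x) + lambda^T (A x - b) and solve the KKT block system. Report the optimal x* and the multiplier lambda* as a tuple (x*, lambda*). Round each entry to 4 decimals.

Form the Lagrangian:
  L(x, lambda) = (1/2) x^T Q x + c^T x + lambda^T (A x - b)
Stationarity (grad_x L = 0): Q x + c + A^T lambda = 0.
Primal feasibility: A x = b.

This gives the KKT block system:
  [ Q   A^T ] [ x     ]   [-c ]
  [ A    0  ] [ lambda ] = [ b ]

Solving the linear system:
  x*      = (-1.5, 1.25)
  lambda* = (5.75)
  f(x*)   = 12.375

x* = (-1.5, 1.25), lambda* = (5.75)


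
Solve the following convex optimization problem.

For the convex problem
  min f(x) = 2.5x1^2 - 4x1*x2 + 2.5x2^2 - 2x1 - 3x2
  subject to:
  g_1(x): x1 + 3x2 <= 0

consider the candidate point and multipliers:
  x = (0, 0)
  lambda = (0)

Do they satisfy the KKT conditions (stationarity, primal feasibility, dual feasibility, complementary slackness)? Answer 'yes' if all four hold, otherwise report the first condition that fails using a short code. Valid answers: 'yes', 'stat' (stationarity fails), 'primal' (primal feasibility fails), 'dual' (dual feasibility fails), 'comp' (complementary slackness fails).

Gradient of f: grad f(x) = Q x + c = (-2, -3)
Constraint values g_i(x) = a_i^T x - b_i:
  g_1((0, 0)) = 0
Stationarity residual: grad f(x) + sum_i lambda_i a_i = (-2, -3)
  -> stationarity FAILS
Primal feasibility (all g_i <= 0): OK
Dual feasibility (all lambda_i >= 0): OK
Complementary slackness (lambda_i * g_i(x) = 0 for all i): OK

Verdict: the first failing condition is stationarity -> stat.

stat


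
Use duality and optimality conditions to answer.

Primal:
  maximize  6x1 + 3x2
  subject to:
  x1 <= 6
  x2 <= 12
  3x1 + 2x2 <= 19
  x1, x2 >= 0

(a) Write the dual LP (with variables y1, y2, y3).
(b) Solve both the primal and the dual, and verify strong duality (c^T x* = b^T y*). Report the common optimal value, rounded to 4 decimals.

The standard primal-dual pair for 'max c^T x s.t. A x <= b, x >= 0' is:
  Dual:  min b^T y  s.t.  A^T y >= c,  y >= 0.

So the dual LP is:
  minimize  6y1 + 12y2 + 19y3
  subject to:
    y1 + 3y3 >= 6
    y2 + 2y3 >= 3
    y1, y2, y3 >= 0

Solving the primal: x* = (6, 0.5).
  primal value c^T x* = 37.5.
Solving the dual: y* = (1.5, 0, 1.5).
  dual value b^T y* = 37.5.
Strong duality: c^T x* = b^T y*. Confirmed.

37.5


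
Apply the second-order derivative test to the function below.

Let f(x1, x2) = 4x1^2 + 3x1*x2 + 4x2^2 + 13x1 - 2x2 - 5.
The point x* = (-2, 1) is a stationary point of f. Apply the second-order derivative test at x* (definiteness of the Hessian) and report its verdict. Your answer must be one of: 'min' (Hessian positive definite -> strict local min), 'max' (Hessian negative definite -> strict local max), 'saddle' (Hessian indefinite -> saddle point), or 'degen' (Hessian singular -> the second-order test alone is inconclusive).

Compute the Hessian H = grad^2 f:
  H = [[8, 3], [3, 8]]
Verify stationarity: grad f(x*) = H x* + g = (0, 0).
Eigenvalues of H: 5, 11.
Both eigenvalues > 0, so H is positive definite -> x* is a strict local min.

min


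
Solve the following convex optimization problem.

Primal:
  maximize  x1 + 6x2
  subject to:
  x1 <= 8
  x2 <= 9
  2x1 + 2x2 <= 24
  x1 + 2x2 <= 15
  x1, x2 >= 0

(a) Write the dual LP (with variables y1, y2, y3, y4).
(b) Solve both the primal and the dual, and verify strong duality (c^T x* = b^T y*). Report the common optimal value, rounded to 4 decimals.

The standard primal-dual pair for 'max c^T x s.t. A x <= b, x >= 0' is:
  Dual:  min b^T y  s.t.  A^T y >= c,  y >= 0.

So the dual LP is:
  minimize  8y1 + 9y2 + 24y3 + 15y4
  subject to:
    y1 + 2y3 + y4 >= 1
    y2 + 2y3 + 2y4 >= 6
    y1, y2, y3, y4 >= 0

Solving the primal: x* = (0, 7.5).
  primal value c^T x* = 45.
Solving the dual: y* = (0, 0, 0, 3).
  dual value b^T y* = 45.
Strong duality: c^T x* = b^T y*. Confirmed.

45


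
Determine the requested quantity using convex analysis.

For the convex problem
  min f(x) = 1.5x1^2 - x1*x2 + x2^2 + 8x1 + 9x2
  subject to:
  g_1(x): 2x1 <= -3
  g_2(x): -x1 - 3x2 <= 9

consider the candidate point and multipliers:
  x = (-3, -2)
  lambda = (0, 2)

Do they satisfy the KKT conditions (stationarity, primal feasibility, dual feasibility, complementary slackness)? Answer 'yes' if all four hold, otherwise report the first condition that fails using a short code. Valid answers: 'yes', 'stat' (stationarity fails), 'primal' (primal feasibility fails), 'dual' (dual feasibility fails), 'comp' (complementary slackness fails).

Gradient of f: grad f(x) = Q x + c = (1, 8)
Constraint values g_i(x) = a_i^T x - b_i:
  g_1((-3, -2)) = -3
  g_2((-3, -2)) = 0
Stationarity residual: grad f(x) + sum_i lambda_i a_i = (-1, 2)
  -> stationarity FAILS
Primal feasibility (all g_i <= 0): OK
Dual feasibility (all lambda_i >= 0): OK
Complementary slackness (lambda_i * g_i(x) = 0 for all i): OK

Verdict: the first failing condition is stationarity -> stat.

stat


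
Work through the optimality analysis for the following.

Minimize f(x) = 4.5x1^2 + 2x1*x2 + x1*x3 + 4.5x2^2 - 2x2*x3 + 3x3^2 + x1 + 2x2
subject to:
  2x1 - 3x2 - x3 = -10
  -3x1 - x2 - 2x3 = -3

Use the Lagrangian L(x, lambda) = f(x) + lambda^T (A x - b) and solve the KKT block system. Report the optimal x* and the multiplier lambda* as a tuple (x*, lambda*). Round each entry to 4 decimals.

Form the Lagrangian:
  L(x, lambda) = (1/2) x^T Q x + c^T x + lambda^T (A x - b)
Stationarity (grad_x L = 0): Q x + c + A^T lambda = 0.
Primal feasibility: A x = b.

This gives the KKT block system:
  [ Q   A^T ] [ x     ]   [-c ]
  [ A    0  ] [ lambda ] = [ b ]

Solving the linear system:
  x*      = (-1.0318, 1.9555, 2.0699)
  lambda* = (3.863, 1.8069)
  f(x*)   = 23.465

x* = (-1.0318, 1.9555, 2.0699), lambda* = (3.863, 1.8069)
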